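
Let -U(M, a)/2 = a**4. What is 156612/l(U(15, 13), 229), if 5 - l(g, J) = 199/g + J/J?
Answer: 96193448/2459 ≈ 39119.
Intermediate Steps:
U(M, a) = -2*a**4
l(g, J) = 4 - 199/g (l(g, J) = 5 - (199/g + J/J) = 5 - (199/g + 1) = 5 - (1 + 199/g) = 5 + (-1 - 199/g) = 4 - 199/g)
156612/l(U(15, 13), 229) = 156612/(4 - 199/((-2*13**4))) = 156612/(4 - 199/((-2*28561))) = 156612/(4 - 199/(-57122)) = 156612/(4 - 199*(-1/57122)) = 156612/(4 + 199/57122) = 156612/(228687/57122) = 156612*(57122/228687) = 96193448/2459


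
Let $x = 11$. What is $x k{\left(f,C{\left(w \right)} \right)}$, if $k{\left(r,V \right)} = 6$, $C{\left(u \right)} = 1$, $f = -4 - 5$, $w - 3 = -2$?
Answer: $66$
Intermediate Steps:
$w = 1$ ($w = 3 - 2 = 1$)
$f = -9$ ($f = -4 - 5 = -9$)
$x k{\left(f,C{\left(w \right)} \right)} = 11 \cdot 6 = 66$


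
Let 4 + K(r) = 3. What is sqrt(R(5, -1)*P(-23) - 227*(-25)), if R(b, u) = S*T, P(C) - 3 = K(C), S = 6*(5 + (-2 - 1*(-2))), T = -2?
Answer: sqrt(5555) ≈ 74.532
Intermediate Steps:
K(r) = -1 (K(r) = -4 + 3 = -1)
S = 30 (S = 6*(5 + (-2 + 2)) = 6*(5 + 0) = 6*5 = 30)
P(C) = 2 (P(C) = 3 - 1 = 2)
R(b, u) = -60 (R(b, u) = 30*(-2) = -60)
sqrt(R(5, -1)*P(-23) - 227*(-25)) = sqrt(-60*2 - 227*(-25)) = sqrt(-120 + 5675) = sqrt(5555)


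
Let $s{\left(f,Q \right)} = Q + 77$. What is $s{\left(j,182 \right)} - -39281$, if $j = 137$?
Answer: $39540$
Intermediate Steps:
$s{\left(f,Q \right)} = 77 + Q$
$s{\left(j,182 \right)} - -39281 = \left(77 + 182\right) - -39281 = 259 + 39281 = 39540$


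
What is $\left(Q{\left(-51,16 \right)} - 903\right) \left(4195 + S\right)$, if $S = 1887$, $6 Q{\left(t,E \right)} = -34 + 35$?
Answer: $- \frac{16473097}{3} \approx -5.491 \cdot 10^{6}$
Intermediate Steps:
$Q{\left(t,E \right)} = \frac{1}{6}$ ($Q{\left(t,E \right)} = \frac{-34 + 35}{6} = \frac{1}{6} \cdot 1 = \frac{1}{6}$)
$\left(Q{\left(-51,16 \right)} - 903\right) \left(4195 + S\right) = \left(\frac{1}{6} - 903\right) \left(4195 + 1887\right) = \left(- \frac{5417}{6}\right) 6082 = - \frac{16473097}{3}$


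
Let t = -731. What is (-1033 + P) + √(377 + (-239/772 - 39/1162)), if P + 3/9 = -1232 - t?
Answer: -4603/3 + √18944046284583/224266 ≈ -1514.9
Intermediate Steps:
P = -1504/3 (P = -⅓ + (-1232 - 1*(-731)) = -⅓ + (-1232 + 731) = -⅓ - 501 = -1504/3 ≈ -501.33)
(-1033 + P) + √(377 + (-239/772 - 39/1162)) = (-1033 - 1504/3) + √(377 + (-239/772 - 39/1162)) = -4603/3 + √(377 + (-239*1/772 - 39*1/1162)) = -4603/3 + √(377 + (-239/772 - 39/1162)) = -4603/3 + √(377 - 153913/448532) = -4603/3 + √(168942651/448532) = -4603/3 + √18944046284583/224266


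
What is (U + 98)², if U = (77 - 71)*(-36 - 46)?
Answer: 155236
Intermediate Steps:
U = -492 (U = 6*(-82) = -492)
(U + 98)² = (-492 + 98)² = (-394)² = 155236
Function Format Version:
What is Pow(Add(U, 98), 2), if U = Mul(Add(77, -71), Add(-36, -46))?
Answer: 155236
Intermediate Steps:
U = -492 (U = Mul(6, -82) = -492)
Pow(Add(U, 98), 2) = Pow(Add(-492, 98), 2) = Pow(-394, 2) = 155236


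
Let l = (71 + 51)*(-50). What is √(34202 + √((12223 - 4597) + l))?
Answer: √(34202 + √1526) ≈ 185.04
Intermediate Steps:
l = -6100 (l = 122*(-50) = -6100)
√(34202 + √((12223 - 4597) + l)) = √(34202 + √((12223 - 4597) - 6100)) = √(34202 + √(7626 - 6100)) = √(34202 + √1526)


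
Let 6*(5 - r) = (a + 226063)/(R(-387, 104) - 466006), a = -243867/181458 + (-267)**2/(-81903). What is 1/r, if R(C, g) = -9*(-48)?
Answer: 4612893092556984/23437766032503131 ≈ 0.19681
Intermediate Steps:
R(C, g) = 432
a = -3656599807/1651328286 (a = -243867*1/181458 + 71289*(-1/81903) = -81289/60486 - 23763/27301 = -3656599807/1651328286 ≈ -2.2143)
r = 23437766032503131/4612893092556984 (r = 5 - (-3656599807/1651328286 + 226063)/(6*(432 - 466006)) = 5 - 373300569718211/(9907969716*(-465574)) = 5 - 373300569718211*(-1)/(9907969716*465574) = 5 - 1/6*(-373300569718211/768815515426164) = 5 + 373300569718211/4612893092556984 = 23437766032503131/4612893092556984 ≈ 5.0809)
1/r = 1/(23437766032503131/4612893092556984) = 4612893092556984/23437766032503131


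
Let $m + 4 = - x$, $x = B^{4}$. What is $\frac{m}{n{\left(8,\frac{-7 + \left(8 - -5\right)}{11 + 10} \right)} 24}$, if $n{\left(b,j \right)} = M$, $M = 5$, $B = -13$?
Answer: $- \frac{5713}{24} \approx -238.04$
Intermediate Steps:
$n{\left(b,j \right)} = 5$
$x = 28561$ ($x = \left(-13\right)^{4} = 28561$)
$m = -28565$ ($m = -4 - 28561 = -28565$)
$\frac{m}{n{\left(8,\frac{-7 + \left(8 - -5\right)}{11 + 10} \right)} 24} = - \frac{28565}{5 \cdot 24} = - \frac{28565}{120} = \left(-28565\right) \frac{1}{120} = - \frac{5713}{24}$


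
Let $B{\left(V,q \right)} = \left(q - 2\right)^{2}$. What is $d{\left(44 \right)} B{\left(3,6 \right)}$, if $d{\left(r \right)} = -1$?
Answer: $-16$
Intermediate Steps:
$B{\left(V,q \right)} = \left(-2 + q\right)^{2}$
$d{\left(44 \right)} B{\left(3,6 \right)} = - \left(-2 + 6\right)^{2} = - 4^{2} = \left(-1\right) 16 = -16$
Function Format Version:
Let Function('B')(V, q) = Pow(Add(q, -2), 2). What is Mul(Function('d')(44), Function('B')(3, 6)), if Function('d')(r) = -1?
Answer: -16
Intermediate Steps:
Function('B')(V, q) = Pow(Add(-2, q), 2)
Mul(Function('d')(44), Function('B')(3, 6)) = Mul(-1, Pow(Add(-2, 6), 2)) = Mul(-1, Pow(4, 2)) = Mul(-1, 16) = -16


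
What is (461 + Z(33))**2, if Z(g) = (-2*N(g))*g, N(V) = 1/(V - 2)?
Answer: 202350625/961 ≈ 2.1056e+5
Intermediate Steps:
N(V) = 1/(-2 + V)
Z(g) = -2*g/(-2 + g) (Z(g) = (-2/(-2 + g))*g = -2*g/(-2 + g))
(461 + Z(33))**2 = (461 - 2*33/(-2 + 33))**2 = (461 - 2*33/31)**2 = (461 - 2*33*1/31)**2 = (461 - 66/31)**2 = (14225/31)**2 = 202350625/961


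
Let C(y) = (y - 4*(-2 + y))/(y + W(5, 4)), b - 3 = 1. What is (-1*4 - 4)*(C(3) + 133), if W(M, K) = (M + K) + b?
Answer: -2127/2 ≈ -1063.5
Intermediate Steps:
b = 4 (b = 3 + 1 = 4)
W(M, K) = 4 + K + M (W(M, K) = (M + K) + 4 = (K + M) + 4 = 4 + K + M)
C(y) = (8 - 3*y)/(13 + y) (C(y) = (y - 4*(-2 + y))/(y + (4 + 4 + 5)) = (y + (8 - 4*y))/(y + 13) = (8 - 3*y)/(13 + y))
(-1*4 - 4)*(C(3) + 133) = (-1*4 - 4)*((8 - 3*3)/(13 + 3) + 133) = (-4 - 4)*((8 - 9)/16 + 133) = -8*((1/16)*(-1) + 133) = -8*(-1/16 + 133) = -8*2127/16 = -2127/2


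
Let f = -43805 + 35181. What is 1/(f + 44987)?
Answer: 1/36363 ≈ 2.7500e-5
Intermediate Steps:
f = -8624
1/(f + 44987) = 1/(-8624 + 44987) = 1/36363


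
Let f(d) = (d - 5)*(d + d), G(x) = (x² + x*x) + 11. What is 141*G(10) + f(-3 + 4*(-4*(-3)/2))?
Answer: 30423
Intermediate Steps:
G(x) = 11 + 2*x² (G(x) = (x² + x²) + 11 = 2*x² + 11 = 11 + 2*x²)
f(d) = 2*d*(-5 + d) (f(d) = (-5 + d)*(2*d) = 2*d*(-5 + d))
141*G(10) + f(-3 + 4*(-4*(-3)/2)) = 141*(11 + 2*10²) + 2*(-3 + 4*(-4*(-3)/2))*(-5 + (-3 + 4*(-4*(-3)/2))) = 141*(11 + 2*100) + 2*(-3 + 4*(12*(½)))*(-5 + (-3 + 4*(12*(½)))) = 141*(11 + 200) + 2*(-3 + 4*6)*(-5 + (-3 + 4*6)) = 141*211 + 2*(-3 + 24)*(-5 + (-3 + 24)) = 29751 + 2*21*(-5 + 21) = 29751 + 2*21*16 = 29751 + 672 = 30423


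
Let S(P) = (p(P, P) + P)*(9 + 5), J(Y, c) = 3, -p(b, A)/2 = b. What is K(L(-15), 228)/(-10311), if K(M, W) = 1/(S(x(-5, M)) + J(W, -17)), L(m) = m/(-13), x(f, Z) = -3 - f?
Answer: 1/257775 ≈ 3.8794e-6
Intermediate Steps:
p(b, A) = -2*b
L(m) = -m/13 (L(m) = m*(-1/13) = -m/13)
S(P) = -14*P (S(P) = (-2*P + P)*(9 + 5) = -P*14 = -14*P)
K(M, W) = -1/25 (K(M, W) = 1/(-14*(-3 - 1*(-5)) + 3) = 1/(-14*(-3 + 5) + 3) = 1/(-14*2 + 3) = 1/(-28 + 3) = 1/(-25) = -1/25)
K(L(-15), 228)/(-10311) = -1/25/(-10311) = -1/25*(-1/10311) = 1/257775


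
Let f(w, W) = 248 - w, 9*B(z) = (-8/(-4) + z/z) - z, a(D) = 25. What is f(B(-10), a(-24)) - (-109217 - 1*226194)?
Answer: 3020918/9 ≈ 3.3566e+5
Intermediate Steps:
B(z) = 1/3 - z/9 (B(z) = ((-8/(-4) + z/z) - z)/9 = ((-8*(-1/4) + 1) - z)/9 = ((2 + 1) - z)/9 = (3 - z)/9 = 1/3 - z/9)
f(B(-10), a(-24)) - (-109217 - 1*226194) = (248 - (1/3 - 1/9*(-10))) - (-109217 - 1*226194) = (248 - (1/3 + 10/9)) - (-109217 - 226194) = (248 - 1*13/9) - 1*(-335411) = (248 - 13/9) + 335411 = 2219/9 + 335411 = 3020918/9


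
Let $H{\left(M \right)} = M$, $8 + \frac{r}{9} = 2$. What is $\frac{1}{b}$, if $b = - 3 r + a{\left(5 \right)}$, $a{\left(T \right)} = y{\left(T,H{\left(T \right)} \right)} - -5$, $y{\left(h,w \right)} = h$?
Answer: $\frac{1}{172} \approx 0.005814$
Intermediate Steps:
$r = -54$ ($r = -72 + 9 \cdot 2 = -72 + 18 = -54$)
$a{\left(T \right)} = 5 + T$ ($a{\left(T \right)} = T - -5 = T + 5 = 5 + T$)
$b = 172$ ($b = \left(-3\right) \left(-54\right) + \left(5 + 5\right) = 162 + 10 = 172$)
$\frac{1}{b} = \frac{1}{172}$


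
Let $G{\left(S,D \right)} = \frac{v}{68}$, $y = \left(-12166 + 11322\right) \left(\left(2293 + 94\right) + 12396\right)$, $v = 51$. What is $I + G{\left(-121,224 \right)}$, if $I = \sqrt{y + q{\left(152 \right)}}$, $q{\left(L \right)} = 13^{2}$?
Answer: $\frac{3}{4} + i \sqrt{12476683} \approx 0.75 + 3532.2 i$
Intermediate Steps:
$y = -12476852$ ($y = - 844 \left(2387 + 12396\right) = \left(-844\right) 14783 = -12476852$)
$q{\left(L \right)} = 169$
$G{\left(S,D \right)} = \frac{3}{4}$ ($G{\left(S,D \right)} = \frac{51}{68} = 51 \cdot \frac{1}{68} = \frac{3}{4}$)
$I = i \sqrt{12476683}$ ($I = \sqrt{-12476852 + 169} = \sqrt{-12476683} = i \sqrt{12476683} \approx 3532.2 i$)
$I + G{\left(-121,224 \right)} = i \sqrt{12476683} + \frac{3}{4} = \frac{3}{4} + i \sqrt{12476683}$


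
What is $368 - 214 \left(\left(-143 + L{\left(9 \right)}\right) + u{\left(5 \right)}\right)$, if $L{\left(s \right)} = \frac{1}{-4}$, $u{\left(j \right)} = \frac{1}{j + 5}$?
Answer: $\frac{310021}{10} \approx 31002.0$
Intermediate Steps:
$u{\left(j \right)} = \frac{1}{5 + j}$
$L{\left(s \right)} = - \frac{1}{4}$
$368 - 214 \left(\left(-143 + L{\left(9 \right)}\right) + u{\left(5 \right)}\right) = 368 - 214 \left(\left(-143 - \frac{1}{4}\right) + \frac{1}{5 + 5}\right) = 368 - 214 \left(- \frac{573}{4} + \frac{1}{10}\right) = 368 - - \frac{306341}{10} = 368 + \frac{306341}{10} = \frac{310021}{10}$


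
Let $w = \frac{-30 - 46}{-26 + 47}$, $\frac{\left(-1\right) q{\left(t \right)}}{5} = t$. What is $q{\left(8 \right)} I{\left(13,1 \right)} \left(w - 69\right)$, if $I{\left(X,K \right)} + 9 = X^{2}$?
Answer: $\frac{9760000}{21} \approx 4.6476 \cdot 10^{5}$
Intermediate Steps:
$q{\left(t \right)} = - 5 t$
$w = - \frac{76}{21} \approx -3.619$
$I{\left(X,K \right)} = -9 + X^{2}$
$q{\left(8 \right)} I{\left(13,1 \right)} \left(w - 69\right) = \left(-5\right) 8 \left(-9 + 13^{2}\right) \left(- \frac{76}{21} - 69\right) = - 40 \left(-9 + 169\right) \left(- \frac{1525}{21}\right) = \left(-40\right) 160 \left(- \frac{1525}{21}\right) = \left(-6400\right) \left(- \frac{1525}{21}\right) = \frac{9760000}{21}$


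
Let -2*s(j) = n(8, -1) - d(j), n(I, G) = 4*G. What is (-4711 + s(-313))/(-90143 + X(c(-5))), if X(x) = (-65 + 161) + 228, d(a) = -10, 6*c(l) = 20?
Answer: 4714/89819 ≈ 0.052483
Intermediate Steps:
c(l) = 10/3 (c(l) = (1/6)*20 = 10/3)
s(j) = -3 (s(j) = -(4*(-1) - 1*(-10))/2 = -(-4 + 10)/2 = -1/2*6 = -3)
X(x) = 324 (X(x) = 96 + 228 = 324)
(-4711 + s(-313))/(-90143 + X(c(-5))) = (-4711 - 3)/(-90143 + 324) = -4714/(-89819) = -4714*(-1/89819) = 4714/89819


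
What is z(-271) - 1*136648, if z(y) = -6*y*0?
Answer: -136648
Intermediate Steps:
z(y) = 0 (z(y) = -6*0 = 0)
z(-271) - 1*136648 = 0 - 1*136648 = 0 - 136648 = -136648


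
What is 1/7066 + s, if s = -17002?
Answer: -120136131/7066 ≈ -17002.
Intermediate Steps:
1/7066 + s = 1/7066 - 17002 = -120136131/7066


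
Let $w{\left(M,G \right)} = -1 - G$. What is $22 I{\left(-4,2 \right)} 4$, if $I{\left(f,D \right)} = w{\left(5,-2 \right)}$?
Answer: $88$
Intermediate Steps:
$I{\left(f,D \right)} = 1$ ($I{\left(f,D \right)} = -1 - -2 = -1 + 2 = 1$)
$22 I{\left(-4,2 \right)} 4 = 22 \cdot 1 \cdot 4 = 22 \cdot 4 = 88$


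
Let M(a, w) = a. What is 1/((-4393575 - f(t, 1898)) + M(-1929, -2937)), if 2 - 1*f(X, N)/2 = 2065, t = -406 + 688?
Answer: -1/4391378 ≈ -2.2772e-7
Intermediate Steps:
t = 282
f(X, N) = -4126 (f(X, N) = 4 - 2*2065 = 4 - 4130 = -4126)
1/((-4393575 - f(t, 1898)) + M(-1929, -2937)) = 1/((-4393575 - 1*(-4126)) - 1929) = 1/((-4393575 + 4126) - 1929) = 1/(-4389449 - 1929) = 1/(-4391378) = -1/4391378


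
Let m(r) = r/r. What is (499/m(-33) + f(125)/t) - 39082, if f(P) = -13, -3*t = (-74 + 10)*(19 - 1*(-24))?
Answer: -106180455/2752 ≈ -38583.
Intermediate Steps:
t = 2752/3 (t = -(-74 + 10)*(19 - 1*(-24))/3 = -(-64)*(19 + 24)/3 = -(-64)*43/3 = -⅓*(-2752) = 2752/3 ≈ 917.33)
m(r) = 1
(499/m(-33) + f(125)/t) - 39082 = (499/1 - 13/2752/3) - 39082 = (499*1 - 13*3/2752) - 39082 = (499 - 39/2752) - 39082 = 1373209/2752 - 39082 = -106180455/2752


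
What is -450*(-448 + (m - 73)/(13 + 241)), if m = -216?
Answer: 25668225/127 ≈ 2.0211e+5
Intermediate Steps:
-450*(-448 + (m - 73)/(13 + 241)) = -450*(-448 + (-216 - 73)/(13 + 241)) = -450*(-448 - 289/254) = -450*(-114081/254) = 25668225/127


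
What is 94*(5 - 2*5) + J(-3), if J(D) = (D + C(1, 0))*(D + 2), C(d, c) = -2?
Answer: -465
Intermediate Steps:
J(D) = (-2 + D)*(2 + D) (J(D) = (D - 2)*(D + 2) = (-2 + D)*(2 + D))
94*(5 - 2*5) + J(-3) = 94*(5 - 2*5) + (-4 + (-3)²) = 94*(5 - 10) + (-4 + 9) = 94*(-5) + 5 = -470 + 5 = -465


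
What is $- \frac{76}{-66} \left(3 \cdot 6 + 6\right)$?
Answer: $\frac{304}{11} \approx 27.636$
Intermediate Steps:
$- \frac{76}{-66} \left(3 \cdot 6 + 6\right) = \left(-76\right) \left(- \frac{1}{66}\right) \left(18 + 6\right) = \frac{38}{33} \cdot 24 = \frac{304}{11}$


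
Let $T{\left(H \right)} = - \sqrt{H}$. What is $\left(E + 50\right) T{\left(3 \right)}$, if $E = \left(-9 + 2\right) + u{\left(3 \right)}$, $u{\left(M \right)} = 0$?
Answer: $- 43 \sqrt{3} \approx -74.478$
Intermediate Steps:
$E = -7$ ($E = \left(-9 + 2\right) + 0 = -7 + 0 = -7$)
$\left(E + 50\right) T{\left(3 \right)} = \left(-7 + 50\right) \left(- \sqrt{3}\right) = 43 \left(- \sqrt{3}\right) = - 43 \sqrt{3}$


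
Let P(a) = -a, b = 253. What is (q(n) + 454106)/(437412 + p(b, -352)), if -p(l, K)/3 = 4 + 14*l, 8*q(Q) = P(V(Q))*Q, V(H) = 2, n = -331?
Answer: 605585/569032 ≈ 1.0642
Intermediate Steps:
q(Q) = -Q/4 (q(Q) = ((-1*2)*Q)/8 = (-2*Q)/8 = -Q/4)
p(l, K) = -12 - 42*l (p(l, K) = -3*(4 + 14*l) = -12 - 42*l)
(q(n) + 454106)/(437412 + p(b, -352)) = (-¼*(-331) + 454106)/(437412 + (-12 - 42*253)) = (331/4 + 454106)/(437412 + (-12 - 10626)) = 1816755/(4*(437412 - 10638)) = (1816755/4)/426774 = (1816755/4)*(1/426774) = 605585/569032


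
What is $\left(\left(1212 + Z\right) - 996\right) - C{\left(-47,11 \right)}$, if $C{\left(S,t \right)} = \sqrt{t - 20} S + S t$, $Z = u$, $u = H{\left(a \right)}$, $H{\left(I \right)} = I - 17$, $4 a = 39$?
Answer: $\frac{2903}{4} + 141 i \approx 725.75 + 141.0 i$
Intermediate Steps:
$a = \frac{39}{4}$ ($a = \frac{1}{4} \cdot 39 = \frac{39}{4} \approx 9.75$)
$H{\left(I \right)} = -17 + I$ ($H{\left(I \right)} = I - 17 = -17 + I$)
$u = - \frac{29}{4}$ ($u = -17 + \frac{39}{4} = - \frac{29}{4} \approx -7.25$)
$Z = - \frac{29}{4} \approx -7.25$
$C{\left(S,t \right)} = S t + S \sqrt{-20 + t}$ ($C{\left(S,t \right)} = \sqrt{-20 + t} S + S t = S \sqrt{-20 + t} + S t = S t + S \sqrt{-20 + t}$)
$\left(\left(1212 + Z\right) - 996\right) - C{\left(-47,11 \right)} = \left(\left(1212 - \frac{29}{4}\right) - 996\right) - - 47 \left(11 + \sqrt{-20 + 11}\right) = \left(\frac{4819}{4} - 996\right) - - 47 \left(11 + \sqrt{-9}\right) = \frac{835}{4} - - 47 \left(11 + 3 i\right) = \frac{835}{4} - \left(-517 - 141 i\right) = \frac{835}{4} + \left(517 + 141 i\right) = \frac{2903}{4} + 141 i$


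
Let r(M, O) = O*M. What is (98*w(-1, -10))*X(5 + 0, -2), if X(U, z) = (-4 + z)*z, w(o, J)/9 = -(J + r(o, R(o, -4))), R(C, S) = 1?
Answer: 116424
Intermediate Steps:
r(M, O) = M*O
w(o, J) = -9*J - 9*o (w(o, J) = 9*(-(J + o*1)) = 9*(-(J + o)) = 9*(-J - o) = -9*J - 9*o)
X(U, z) = z*(-4 + z)
(98*w(-1, -10))*X(5 + 0, -2) = (98*(-9*(-10) - 9*(-1)))*(-2*(-4 - 2)) = (98*(90 + 9))*(-2*(-6)) = (98*99)*12 = 9702*12 = 116424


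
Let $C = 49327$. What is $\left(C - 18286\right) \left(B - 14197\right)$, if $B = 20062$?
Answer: $182055465$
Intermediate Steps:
$\left(C - 18286\right) \left(B - 14197\right) = \left(49327 - 18286\right) \left(20062 - 14197\right) = 31041 \left(20062 - 14197\right) = 31041 \cdot 5865 = 182055465$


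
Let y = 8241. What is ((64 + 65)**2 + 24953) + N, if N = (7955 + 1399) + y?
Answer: 59189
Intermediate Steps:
N = 17595 (N = (7955 + 1399) + 8241 = 9354 + 8241 = 17595)
((64 + 65)**2 + 24953) + N = ((64 + 65)**2 + 24953) + 17595 = (129**2 + 24953) + 17595 = (16641 + 24953) + 17595 = 41594 + 17595 = 59189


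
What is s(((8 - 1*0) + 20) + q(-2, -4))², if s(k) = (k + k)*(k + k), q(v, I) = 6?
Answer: 21381376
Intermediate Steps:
s(k) = 4*k² (s(k) = (2*k)*(2*k) = 4*k²)
s(((8 - 1*0) + 20) + q(-2, -4))² = (4*(((8 - 1*0) + 20) + 6)²)² = (4*(((8 + 0) + 20) + 6)²)² = (4*((8 + 20) + 6)²)² = (4*(28 + 6)²)² = (4*34²)² = (4*1156)² = 4624² = 21381376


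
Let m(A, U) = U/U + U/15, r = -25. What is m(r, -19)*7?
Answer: -28/15 ≈ -1.8667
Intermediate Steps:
m(A, U) = 1 + U/15 (m(A, U) = 1 + U*(1/15) = 1 + U/15)
m(r, -19)*7 = (1 + (1/15)*(-19))*7 = (1 - 19/15)*7 = -4/15*7 = -28/15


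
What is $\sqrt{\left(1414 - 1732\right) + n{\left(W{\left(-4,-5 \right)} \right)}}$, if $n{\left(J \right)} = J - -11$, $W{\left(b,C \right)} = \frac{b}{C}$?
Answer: $\frac{i \sqrt{7655}}{5} \approx 17.499 i$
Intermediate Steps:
$n{\left(J \right)} = 11 + J$ ($n{\left(J \right)} = J + 11 = 11 + J$)
$\sqrt{\left(1414 - 1732\right) + n{\left(W{\left(-4,-5 \right)} \right)}} = \sqrt{\left(1414 - 1732\right) + \left(11 - \frac{4}{-5}\right)} = \sqrt{\left(1414 - 1732\right) + \left(11 - - \frac{4}{5}\right)} = \sqrt{-318 + \left(11 + \frac{4}{5}\right)} = \sqrt{-318 + \frac{59}{5}} = \sqrt{- \frac{1531}{5}} = \frac{i \sqrt{7655}}{5}$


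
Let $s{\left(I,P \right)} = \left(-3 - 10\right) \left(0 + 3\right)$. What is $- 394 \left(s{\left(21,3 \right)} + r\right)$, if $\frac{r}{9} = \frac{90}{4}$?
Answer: $-64419$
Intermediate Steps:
$s{\left(I,P \right)} = -39$ ($s{\left(I,P \right)} = \left(-13\right) 3 = -39$)
$r = \frac{405}{2}$ ($r = 9 \cdot \frac{90}{4} = 9 \cdot 90 \cdot \frac{1}{4} = 9 \cdot \frac{45}{2} = \frac{405}{2} \approx 202.5$)
$- 394 \left(s{\left(21,3 \right)} + r\right) = - 394 \left(-39 + \frac{405}{2}\right) = \left(-394\right) \frac{327}{2} = -64419$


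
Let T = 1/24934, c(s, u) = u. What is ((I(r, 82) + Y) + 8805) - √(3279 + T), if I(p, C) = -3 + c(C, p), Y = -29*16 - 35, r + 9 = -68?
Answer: 8226 - √2038568608258/24934 ≈ 8168.7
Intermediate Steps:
r = -77 (r = -9 - 68 = -77)
T = 1/24934 ≈ 4.0106e-5
Y = -499 (Y = -464 - 35 = -499)
I(p, C) = -3 + p
((I(r, 82) + Y) + 8805) - √(3279 + T) = (((-3 - 77) - 499) + 8805) - √(3279 + 1/24934) = ((-80 - 499) + 8805) - √(81758587/24934) = (-579 + 8805) - √2038568608258/24934 = 8226 - √2038568608258/24934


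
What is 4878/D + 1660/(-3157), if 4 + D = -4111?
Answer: -22230746/12991055 ≈ -1.7112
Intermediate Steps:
D = -4115 (D = -4 - 4111 = -4115)
4878/D + 1660/(-3157) = 4878/(-4115) + 1660/(-3157) = 4878*(-1/4115) + 1660*(-1/3157) = -4878/4115 - 1660/3157 = -22230746/12991055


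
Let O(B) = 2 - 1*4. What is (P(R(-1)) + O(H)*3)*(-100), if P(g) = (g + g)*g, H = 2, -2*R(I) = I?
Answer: 550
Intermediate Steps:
R(I) = -I/2
O(B) = -2 (O(B) = 2 - 4 = -2)
P(g) = 2*g² (P(g) = (2*g)*g = 2*g²)
(P(R(-1)) + O(H)*3)*(-100) = (2*(-½*(-1))² - 2*3)*(-100) = (2*(½)² - 6)*(-100) = (2*(¼) - 6)*(-100) = (½ - 6)*(-100) = -11/2*(-100) = 550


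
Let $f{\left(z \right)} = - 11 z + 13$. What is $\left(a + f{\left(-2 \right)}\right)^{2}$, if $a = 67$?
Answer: $10404$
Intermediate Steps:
$f{\left(z \right)} = 13 - 11 z$
$\left(a + f{\left(-2 \right)}\right)^{2} = \left(67 + \left(13 - -22\right)\right)^{2} = \left(67 + \left(13 + 22\right)\right)^{2} = \left(67 + 35\right)^{2} = 102^{2} = 10404$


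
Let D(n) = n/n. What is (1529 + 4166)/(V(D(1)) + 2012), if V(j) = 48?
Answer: 1139/412 ≈ 2.7646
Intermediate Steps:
D(n) = 1
(1529 + 4166)/(V(D(1)) + 2012) = (1529 + 4166)/(48 + 2012) = 5695/2060 = 5695*(1/2060) = 1139/412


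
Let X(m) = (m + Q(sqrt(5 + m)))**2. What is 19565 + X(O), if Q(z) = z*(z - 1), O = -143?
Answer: 98388 + 562*I*sqrt(138) ≈ 98388.0 + 6602.0*I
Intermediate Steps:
Q(z) = z*(-1 + z)
X(m) = (m + sqrt(5 + m)*(-1 + sqrt(5 + m)))**2
19565 + X(O) = 19565 + (5 - sqrt(5 - 143) + 2*(-143))**2 = 19565 + (5 - sqrt(-138) - 286)**2 = 19565 + (5 - I*sqrt(138) - 286)**2 = 19565 + (-281 - I*sqrt(138))**2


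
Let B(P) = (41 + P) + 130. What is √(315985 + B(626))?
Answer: 3*√35198 ≈ 562.83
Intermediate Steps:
B(P) = 171 + P
√(315985 + B(626)) = √(315985 + (171 + 626)) = √(315985 + 797) = √316782 = 3*√35198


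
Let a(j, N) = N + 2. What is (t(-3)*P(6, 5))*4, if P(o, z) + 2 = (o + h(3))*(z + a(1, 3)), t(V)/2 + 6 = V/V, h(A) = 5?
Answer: -4320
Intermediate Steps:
a(j, N) = 2 + N
t(V) = -10 (t(V) = -12 + 2*(V/V) = -12 + 2*1 = -12 + 2 = -10)
P(o, z) = -2 + (5 + o)*(5 + z) (P(o, z) = -2 + (o + 5)*(z + (2 + 3)) = -2 + (5 + o)*(z + 5) = -2 + (5 + o)*(5 + z))
(t(-3)*P(6, 5))*4 = -10*(23 + 5*6 + 5*5 + 6*5)*4 = -10*(23 + 30 + 25 + 30)*4 = -10*108*4 = -1080*4 = -4320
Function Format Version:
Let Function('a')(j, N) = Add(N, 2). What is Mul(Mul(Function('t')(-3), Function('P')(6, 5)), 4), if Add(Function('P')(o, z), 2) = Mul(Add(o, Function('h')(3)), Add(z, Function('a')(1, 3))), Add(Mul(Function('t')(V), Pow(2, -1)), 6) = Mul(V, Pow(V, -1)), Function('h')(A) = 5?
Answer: -4320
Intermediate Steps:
Function('a')(j, N) = Add(2, N)
Function('t')(V) = -10 (Function('t')(V) = Add(-12, Mul(2, Mul(V, Pow(V, -1)))) = Add(-12, Mul(2, 1)) = Add(-12, 2) = -10)
Function('P')(o, z) = Add(-2, Mul(Add(5, o), Add(5, z))) (Function('P')(o, z) = Add(-2, Mul(Add(o, 5), Add(z, Add(2, 3)))) = Add(-2, Mul(Add(5, o), Add(z, 5))) = Add(-2, Mul(Add(5, o), Add(5, z))))
Mul(Mul(Function('t')(-3), Function('P')(6, 5)), 4) = Mul(Mul(-10, Add(23, Mul(5, 6), Mul(5, 5), Mul(6, 5))), 4) = Mul(Mul(-10, Add(23, 30, 25, 30)), 4) = Mul(Mul(-10, 108), 4) = Mul(-1080, 4) = -4320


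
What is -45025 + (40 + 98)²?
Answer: -25981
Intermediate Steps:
-45025 + (40 + 98)² = -45025 + 138² = -45025 + 19044 = -25981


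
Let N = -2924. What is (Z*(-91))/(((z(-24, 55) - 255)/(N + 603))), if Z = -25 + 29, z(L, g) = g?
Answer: -211211/50 ≈ -4224.2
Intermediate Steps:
Z = 4
(Z*(-91))/(((z(-24, 55) - 255)/(N + 603))) = (4*(-91))/(((55 - 255)/(-2924 + 603))) = -364/((-200/(-2321))) = -364/((-200*(-1/2321))) = -364/200/2321 = -364*2321/200 = -211211/50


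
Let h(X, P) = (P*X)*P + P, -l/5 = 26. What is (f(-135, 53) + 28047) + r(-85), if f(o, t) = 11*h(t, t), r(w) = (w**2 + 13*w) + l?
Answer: 1672267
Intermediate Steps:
l = -130 (l = -5*26 = -130)
r(w) = -130 + w**2 + 13*w (r(w) = (w**2 + 13*w) - 130 = -130 + w**2 + 13*w)
h(X, P) = P + X*P**2 (h(X, P) = X*P**2 + P = P + X*P**2)
f(o, t) = 11*t*(1 + t**2) (f(o, t) = 11*(t*(1 + t*t)) = 11*(t*(1 + t**2)) = 11*t*(1 + t**2))
(f(-135, 53) + 28047) + r(-85) = (11*53*(1 + 53**2) + 28047) + (-130 + (-85)**2 + 13*(-85)) = (11*53*(1 + 2809) + 28047) + (-130 + 7225 - 1105) = (11*53*2810 + 28047) + 5990 = (1638230 + 28047) + 5990 = 1666277 + 5990 = 1672267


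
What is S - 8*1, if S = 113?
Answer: 105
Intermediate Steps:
S - 8*1 = 113 - 8*1 = 113 - 8 = 105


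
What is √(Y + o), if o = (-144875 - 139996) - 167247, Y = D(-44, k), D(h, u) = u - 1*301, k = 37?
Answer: I*√452382 ≈ 672.59*I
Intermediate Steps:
D(h, u) = -301 + u (D(h, u) = u - 301 = -301 + u)
Y = -264 (Y = -301 + 37 = -264)
o = -452118 (o = -284871 - 167247 = -452118)
√(Y + o) = √(-264 - 452118) = √(-452382) = I*√452382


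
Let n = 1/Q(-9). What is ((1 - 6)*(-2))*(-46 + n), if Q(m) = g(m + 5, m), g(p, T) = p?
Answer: -925/2 ≈ -462.50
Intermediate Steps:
Q(m) = 5 + m (Q(m) = m + 5 = 5 + m)
n = -¼ (n = 1/(5 - 9) = 1/(-4) = -¼ ≈ -0.25000)
((1 - 6)*(-2))*(-46 + n) = ((1 - 6)*(-2))*(-46 - ¼) = -5*(-2)*(-185/4) = 10*(-185/4) = -925/2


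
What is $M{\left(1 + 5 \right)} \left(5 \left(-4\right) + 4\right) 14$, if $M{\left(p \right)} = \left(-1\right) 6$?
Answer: $1344$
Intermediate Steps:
$M{\left(p \right)} = -6$
$M{\left(1 + 5 \right)} \left(5 \left(-4\right) + 4\right) 14 = - 6 \left(5 \left(-4\right) + 4\right) 14 = - 6 \left(-20 + 4\right) 14 = \left(-6\right) \left(-16\right) 14 = 96 \cdot 14 = 1344$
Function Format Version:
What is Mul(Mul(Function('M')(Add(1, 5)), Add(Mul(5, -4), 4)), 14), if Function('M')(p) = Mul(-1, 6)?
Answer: 1344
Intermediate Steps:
Function('M')(p) = -6
Mul(Mul(Function('M')(Add(1, 5)), Add(Mul(5, -4), 4)), 14) = Mul(Mul(-6, Add(Mul(5, -4), 4)), 14) = Mul(Mul(-6, Add(-20, 4)), 14) = Mul(Mul(-6, -16), 14) = Mul(96, 14) = 1344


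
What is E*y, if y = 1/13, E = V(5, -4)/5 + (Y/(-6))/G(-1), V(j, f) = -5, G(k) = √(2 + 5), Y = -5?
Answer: -1/13 + 5*√7/546 ≈ -0.052695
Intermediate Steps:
G(k) = √7
E = -1 + 5*√7/42 (E = -5/5 + (-5/(-6))/(√7) = -5*⅕ + (-5*(-⅙))*(√7/7) = -1 + 5*(√7/7)/6 = -1 + 5*√7/42 ≈ -0.68503)
y = 1/13 ≈ 0.076923
E*y = (-1 + 5*√7/42)*(1/13) = -1/13 + 5*√7/546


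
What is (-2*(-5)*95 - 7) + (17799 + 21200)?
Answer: 39942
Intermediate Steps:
(-2*(-5)*95 - 7) + (17799 + 21200) = (10*95 - 7) + 38999 = (950 - 7) + 38999 = 943 + 38999 = 39942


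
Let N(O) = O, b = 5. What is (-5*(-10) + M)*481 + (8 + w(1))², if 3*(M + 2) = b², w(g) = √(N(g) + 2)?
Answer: 81490/3 + 16*√3 ≈ 27191.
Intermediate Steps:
w(g) = √(2 + g) (w(g) = √(g + 2) = √(2 + g))
M = 19/3 (M = -2 + (⅓)*5² = -2 + (⅓)*25 = -2 + 25/3 = 19/3 ≈ 6.3333)
(-5*(-10) + M)*481 + (8 + w(1))² = (-5*(-10) + 19/3)*481 + (8 + √(2 + 1))² = (50 + 19/3)*481 + (8 + √3)² = (169/3)*481 + (8 + √3)² = 81289/3 + (8 + √3)²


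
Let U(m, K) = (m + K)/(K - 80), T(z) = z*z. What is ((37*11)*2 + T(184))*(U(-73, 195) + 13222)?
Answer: 10544200968/23 ≈ 4.5844e+8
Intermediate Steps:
T(z) = z²
U(m, K) = (K + m)/(-80 + K)
((37*11)*2 + T(184))*(U(-73, 195) + 13222) = ((37*11)*2 + 184²)*((195 - 73)/(-80 + 195) + 13222) = (407*2 + 33856)*(122/115 + 13222) = (814 + 33856)*((1/115)*122 + 13222) = 34670*(122/115 + 13222) = 34670*(1520652/115) = 10544200968/23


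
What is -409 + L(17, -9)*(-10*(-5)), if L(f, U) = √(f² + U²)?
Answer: -409 + 50*√370 ≈ 552.77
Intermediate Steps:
L(f, U) = √(U² + f²)
-409 + L(17, -9)*(-10*(-5)) = -409 + √((-9)² + 17²)*(-10*(-5)) = -409 + √(81 + 289)*50 = -409 + √370*50 = -409 + 50*√370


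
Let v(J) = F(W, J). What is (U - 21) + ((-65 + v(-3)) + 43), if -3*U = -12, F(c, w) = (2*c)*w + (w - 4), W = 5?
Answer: -76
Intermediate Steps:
F(c, w) = -4 + w + 2*c*w (F(c, w) = 2*c*w + (-4 + w) = -4 + w + 2*c*w)
v(J) = -4 + 11*J (v(J) = -4 + J + 2*5*J = -4 + J + 10*J = -4 + 11*J)
U = 4 (U = -1/3*(-12) = 4)
(U - 21) + ((-65 + v(-3)) + 43) = (4 - 21) + ((-65 + (-4 + 11*(-3))) + 43) = -17 + ((-65 + (-4 - 33)) + 43) = -17 + ((-65 - 37) + 43) = -17 + (-102 + 43) = -17 - 59 = -76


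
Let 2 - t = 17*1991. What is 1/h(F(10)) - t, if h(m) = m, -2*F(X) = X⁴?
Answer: 169224999/5000 ≈ 33845.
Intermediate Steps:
F(X) = -X⁴/2
t = -33845 (t = 2 - 17*1991 = 2 - 1*33847 = 2 - 33847 = -33845)
1/h(F(10)) - t = 1/(-½*10⁴) - 1*(-33845) = 1/(-½*10000) + 33845 = 1/(-5000) + 33845 = -1/5000 + 33845 = 169224999/5000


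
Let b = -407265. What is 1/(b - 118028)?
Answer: -1/525293 ≈ -1.9037e-6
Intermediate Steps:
1/(b - 118028) = 1/(-407265 - 118028) = 1/(-525293) = -1/525293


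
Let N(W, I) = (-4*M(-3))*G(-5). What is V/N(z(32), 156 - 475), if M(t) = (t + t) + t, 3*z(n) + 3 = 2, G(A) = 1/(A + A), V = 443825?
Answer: -2219125/18 ≈ -1.2328e+5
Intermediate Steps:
G(A) = 1/(2*A)
z(n) = -1/3 (z(n) = -1 + (1/3)*2 = -1 + 2/3 = -1/3)
M(t) = 3*t (M(t) = 2*t + t = 3*t)
N(W, I) = -18/5 (N(W, I) = (-12*(-3))*((1/2)/(-5)) = (-4*(-9))*((1/2)*(-1/5)) = 36*(-1/10) = -18/5)
V/N(z(32), 156 - 475) = 443825/(-18/5) = 443825*(-5/18) = -2219125/18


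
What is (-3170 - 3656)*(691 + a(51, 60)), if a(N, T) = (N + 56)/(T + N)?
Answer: -524291408/111 ≈ -4.7233e+6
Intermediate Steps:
a(N, T) = (56 + N)/(N + T)
(-3170 - 3656)*(691 + a(51, 60)) = (-3170 - 3656)*(691 + (56 + 51)/(51 + 60)) = -6826*(691 + 107/111) = -6826*76808/111 = -524291408/111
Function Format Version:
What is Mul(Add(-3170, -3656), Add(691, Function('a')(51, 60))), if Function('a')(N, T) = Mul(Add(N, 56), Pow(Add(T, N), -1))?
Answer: Rational(-524291408, 111) ≈ -4.7233e+6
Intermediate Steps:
Function('a')(N, T) = Mul(Pow(Add(N, T), -1), Add(56, N)) (Function('a')(N, T) = Mul(Add(56, N), Pow(Add(N, T), -1)) = Mul(Pow(Add(N, T), -1), Add(56, N)))
Mul(Add(-3170, -3656), Add(691, Function('a')(51, 60))) = Mul(Add(-3170, -3656), Add(691, Mul(Pow(Add(51, 60), -1), Add(56, 51)))) = Mul(-6826, Add(691, Mul(Pow(111, -1), 107))) = Mul(-6826, Add(691, Mul(Rational(1, 111), 107))) = Mul(-6826, Add(691, Rational(107, 111))) = Mul(-6826, Rational(76808, 111)) = Rational(-524291408, 111)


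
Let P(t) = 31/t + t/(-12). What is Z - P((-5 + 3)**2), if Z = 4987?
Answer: 59755/12 ≈ 4979.6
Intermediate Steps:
P(t) = 31/t - t/12 (P(t) = 31/t + t*(-1/12) = 31/t - t/12)
Z - P((-5 + 3)**2) = 4987 - (31/((-5 + 3)**2) - (-5 + 3)**2/12) = 4987 - (31/((-2)**2) - 1/12*(-2)**2) = 4987 - (31/4 - 1/12*4) = 4987 - (31*(1/4) - 1/3) = 4987 - (31/4 - 1/3) = 4987 - 1*89/12 = 4987 - 89/12 = 59755/12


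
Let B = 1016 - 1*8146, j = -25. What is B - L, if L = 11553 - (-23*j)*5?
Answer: -15808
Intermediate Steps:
B = -7130 (B = 1016 - 8146 = -7130)
L = 8678 (L = 11553 - (-23*(-25))*5 = 11553 - 575*5 = 11553 - 1*2875 = 11553 - 2875 = 8678)
B - L = -7130 - 1*8678 = -7130 - 8678 = -15808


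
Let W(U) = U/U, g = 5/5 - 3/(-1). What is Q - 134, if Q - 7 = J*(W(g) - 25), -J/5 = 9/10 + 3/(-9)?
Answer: -59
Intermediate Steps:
g = 4 (g = 5*(1/5) - 3*(-1) = 1 + 3 = 4)
W(U) = 1
J = -17/6 (J = -5*(9/10 + 3/(-9)) = -5*(9*(1/10) + 3*(-1/9)) = -5*(9/10 - 1/3) = -5*17/30 = -17/6 ≈ -2.8333)
Q = 75 (Q = 7 - 17*(1 - 25)/6 = 7 - 17/6*(-24) = 7 + 68 = 75)
Q - 134 = 75 - 134 = -59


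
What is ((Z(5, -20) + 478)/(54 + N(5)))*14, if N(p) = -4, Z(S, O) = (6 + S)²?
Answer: 4193/25 ≈ 167.72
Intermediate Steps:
((Z(5, -20) + 478)/(54 + N(5)))*14 = (((6 + 5)² + 478)/(54 - 4))*14 = ((11² + 478)/50)*14 = ((121 + 478)*(1/50))*14 = (599*(1/50))*14 = (599/50)*14 = 4193/25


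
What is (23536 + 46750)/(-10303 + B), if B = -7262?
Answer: -70286/17565 ≈ -4.0015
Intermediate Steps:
(23536 + 46750)/(-10303 + B) = (23536 + 46750)/(-10303 - 7262) = 70286/(-17565) = 70286*(-1/17565) = -70286/17565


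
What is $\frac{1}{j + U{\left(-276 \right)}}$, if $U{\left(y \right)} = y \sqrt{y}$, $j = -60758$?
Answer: $\frac{i}{2 \left(- 30379 i + 276 \sqrt{69}\right)} \approx -1.6366 \cdot 10^{-5} + 1.2351 \cdot 10^{-6} i$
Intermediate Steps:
$U{\left(y \right)} = y^{\frac{3}{2}}$
$\frac{1}{j + U{\left(-276 \right)}} = \frac{1}{-60758 + \left(-276\right)^{\frac{3}{2}}} = \frac{1}{-60758 - 552 i \sqrt{69}}$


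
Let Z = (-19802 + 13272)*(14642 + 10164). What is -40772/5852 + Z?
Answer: -236981402533/1463 ≈ -1.6198e+8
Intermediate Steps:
Z = -161983180 (Z = -6530*24806 = -161983180)
-40772/5852 + Z = -40772/5852 - 161983180 = -40772*1/5852 - 161983180 = -10193/1463 - 161983180 = -236981402533/1463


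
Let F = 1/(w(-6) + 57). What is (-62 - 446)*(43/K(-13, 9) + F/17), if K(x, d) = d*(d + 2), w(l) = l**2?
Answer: -11528552/52173 ≈ -220.97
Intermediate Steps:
K(x, d) = d*(2 + d)
F = 1/93 (F = 1/((-6)**2 + 57) = 1/(36 + 57) = 1/93 ≈ 0.010753)
(-62 - 446)*(43/K(-13, 9) + F/17) = (-62 - 446)*(43/((9*(2 + 9))) + (1/93)/17) = -508*(43/((9*11)) + (1/93)*(1/17)) = -508*(43/99 + 1/1581) = -508*22694/52173 = -11528552/52173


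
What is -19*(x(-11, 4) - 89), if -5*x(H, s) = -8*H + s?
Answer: 10203/5 ≈ 2040.6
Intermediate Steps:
x(H, s) = -s/5 + 8*H/5 (x(H, s) = -(-8*H + s)/5 = -(s - 8*H)/5 = -s/5 + 8*H/5)
-19*(x(-11, 4) - 89) = -19*((-1/5*4 + (8/5)*(-11)) - 89) = -19*((-4/5 - 88/5) - 89) = -19*(-92/5 - 89) = -19*(-537/5) = 10203/5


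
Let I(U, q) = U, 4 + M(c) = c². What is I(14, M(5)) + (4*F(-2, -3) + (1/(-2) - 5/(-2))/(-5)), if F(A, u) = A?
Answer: 28/5 ≈ 5.6000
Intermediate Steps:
M(c) = -4 + c²
I(14, M(5)) + (4*F(-2, -3) + (1/(-2) - 5/(-2))/(-5)) = 14 + (4*(-2) + (1/(-2) - 5/(-2))/(-5)) = 14 + (-8 + (1*(-½) - 5*(-½))*(-⅕)) = 14 + (-8 + (-½ + 5/2)*(-⅕)) = 14 + (-8 + 2*(-⅕)) = 14 + (-8 - ⅖) = 14 - 42/5 = 28/5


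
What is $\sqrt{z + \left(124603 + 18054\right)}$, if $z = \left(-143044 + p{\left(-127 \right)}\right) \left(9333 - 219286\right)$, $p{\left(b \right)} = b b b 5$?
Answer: $4 \sqrt{136272089974} \approx 1.4766 \cdot 10^{6}$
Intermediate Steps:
$p{\left(b \right)} = 5 b^{3}$ ($p{\left(b \right)} = b^{2} \cdot 5 b = 5 b^{3}$)
$z = 2180353296927$ ($z = \left(-143044 + 5 \left(-127\right)^{3}\right) \left(9333 - 219286\right) = \left(-143044 + 5 \left(-2048383\right)\right) \left(-209953\right) = \left(-143044 - 10241915\right) \left(-209953\right) = \left(-10384959\right) \left(-209953\right) = 2180353296927$)
$\sqrt{z + \left(124603 + 18054\right)} = \sqrt{2180353296927 + \left(124603 + 18054\right)} = \sqrt{2180353296927 + 142657} = \sqrt{2180353439584} = 4 \sqrt{136272089974}$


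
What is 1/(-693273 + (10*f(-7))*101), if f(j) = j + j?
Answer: -1/707413 ≈ -1.4136e-6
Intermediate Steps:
f(j) = 2*j
1/(-693273 + (10*f(-7))*101) = 1/(-693273 + (10*(2*(-7)))*101) = 1/(-693273 + (10*(-14))*101) = 1/(-693273 - 140*101) = 1/(-693273 - 14140) = 1/(-707413) = -1/707413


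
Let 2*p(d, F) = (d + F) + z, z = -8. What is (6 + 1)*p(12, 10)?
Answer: 49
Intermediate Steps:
p(d, F) = -4 + F/2 + d/2 (p(d, F) = ((d + F) - 8)/2 = ((F + d) - 8)/2 = (-8 + F + d)/2 = -4 + F/2 + d/2)
(6 + 1)*p(12, 10) = (6 + 1)*(-4 + (½)*10 + (½)*12) = 7*(-4 + 5 + 6) = 7*7 = 49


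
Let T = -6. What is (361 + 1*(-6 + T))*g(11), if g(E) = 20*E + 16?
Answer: 82364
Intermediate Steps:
g(E) = 16 + 20*E
(361 + 1*(-6 + T))*g(11) = (361 + 1*(-6 - 6))*(16 + 20*11) = (361 + 1*(-12))*(16 + 220) = (361 - 12)*236 = 349*236 = 82364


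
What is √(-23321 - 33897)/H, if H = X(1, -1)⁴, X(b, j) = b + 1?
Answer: I*√57218/16 ≈ 14.95*I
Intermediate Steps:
X(b, j) = 1 + b
H = 16 (H = (1 + 1)⁴ = 2⁴ = 16)
√(-23321 - 33897)/H = √(-23321 - 33897)/16 = √(-57218)*(1/16) = (I*√57218)*(1/16) = I*√57218/16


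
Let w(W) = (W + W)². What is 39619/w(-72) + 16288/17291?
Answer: 1022800097/358546176 ≈ 2.8526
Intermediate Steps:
w(W) = 4*W² (w(W) = (2*W)² = 4*W²)
39619/w(-72) + 16288/17291 = 39619/((4*(-72)²)) + 16288/17291 = 39619/((4*5184)) + 16288*(1/17291) = 39619/20736 + 16288/17291 = 1022800097/358546176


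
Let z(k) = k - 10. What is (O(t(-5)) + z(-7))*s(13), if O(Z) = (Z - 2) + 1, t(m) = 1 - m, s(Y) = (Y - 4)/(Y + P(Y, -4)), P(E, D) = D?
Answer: -12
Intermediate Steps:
s(Y) = 1 (s(Y) = (Y - 4)/(Y - 4) = (-4 + Y)/(-4 + Y) = 1)
z(k) = -10 + k
O(Z) = -1 + Z (O(Z) = (-2 + Z) + 1 = -1 + Z)
(O(t(-5)) + z(-7))*s(13) = ((-1 + (1 - 1*(-5))) + (-10 - 7))*1 = ((-1 + (1 + 5)) - 17)*1 = ((-1 + 6) - 17)*1 = (5 - 17)*1 = -12*1 = -12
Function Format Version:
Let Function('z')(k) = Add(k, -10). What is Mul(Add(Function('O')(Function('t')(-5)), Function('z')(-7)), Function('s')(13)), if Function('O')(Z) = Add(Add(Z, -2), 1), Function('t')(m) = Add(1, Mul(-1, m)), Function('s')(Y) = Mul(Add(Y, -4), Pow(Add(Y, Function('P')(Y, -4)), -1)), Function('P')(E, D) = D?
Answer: -12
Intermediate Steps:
Function('s')(Y) = 1 (Function('s')(Y) = Mul(Add(Y, -4), Pow(Add(Y, -4), -1)) = Mul(Add(-4, Y), Pow(Add(-4, Y), -1)) = 1)
Function('z')(k) = Add(-10, k)
Function('O')(Z) = Add(-1, Z) (Function('O')(Z) = Add(Add(-2, Z), 1) = Add(-1, Z))
Mul(Add(Function('O')(Function('t')(-5)), Function('z')(-7)), Function('s')(13)) = Mul(Add(Add(-1, Add(1, Mul(-1, -5))), Add(-10, -7)), 1) = Mul(Add(Add(-1, Add(1, 5)), -17), 1) = Mul(Add(Add(-1, 6), -17), 1) = Mul(Add(5, -17), 1) = Mul(-12, 1) = -12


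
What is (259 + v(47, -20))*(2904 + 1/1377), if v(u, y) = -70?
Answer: 27991663/51 ≈ 5.4886e+5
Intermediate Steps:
(259 + v(47, -20))*(2904 + 1/1377) = (259 - 70)*(2904 + 1/1377) = 189*(2904 + 1/1377) = 189*(3998809/1377) = 27991663/51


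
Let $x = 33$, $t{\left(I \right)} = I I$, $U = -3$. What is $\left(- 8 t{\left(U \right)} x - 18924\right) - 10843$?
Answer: $-32143$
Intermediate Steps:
$t{\left(I \right)} = I^{2}$
$\left(- 8 t{\left(U \right)} x - 18924\right) - 10843 = \left(- 8 \left(-3\right)^{2} \cdot 33 - 18924\right) - 10843 = \left(\left(-8\right) 9 \cdot 33 - 18924\right) - 10843 = \left(\left(-72\right) 33 - 18924\right) - 10843 = \left(-2376 - 18924\right) - 10843 = -21300 - 10843 = -32143$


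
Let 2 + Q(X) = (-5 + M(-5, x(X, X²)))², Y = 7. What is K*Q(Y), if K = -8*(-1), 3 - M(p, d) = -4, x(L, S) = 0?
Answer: 16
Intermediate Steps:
M(p, d) = 7 (M(p, d) = 3 - 1*(-4) = 3 + 4 = 7)
K = 8
Q(X) = 2 (Q(X) = -2 + (-5 + 7)² = -2 + 2² = -2 + 4 = 2)
K*Q(Y) = 8*2 = 16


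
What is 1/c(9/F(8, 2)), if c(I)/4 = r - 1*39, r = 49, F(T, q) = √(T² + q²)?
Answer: 1/40 ≈ 0.025000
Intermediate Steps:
c(I) = 40 (c(I) = 4*(49 - 1*39) = 4*(49 - 39) = 4*10 = 40)
1/c(9/F(8, 2)) = 1/40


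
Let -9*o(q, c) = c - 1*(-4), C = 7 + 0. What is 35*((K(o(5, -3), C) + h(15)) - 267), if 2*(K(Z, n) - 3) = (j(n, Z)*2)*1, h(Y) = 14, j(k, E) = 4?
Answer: -8610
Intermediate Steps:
C = 7
o(q, c) = -4/9 - c/9 (o(q, c) = -(c - 1*(-4))/9 = -(c + 4)/9 = -(4 + c)/9 = -4/9 - c/9)
K(Z, n) = 7 (K(Z, n) = 3 + ((4*2)*1)/2 = 3 + (8*1)/2 = 3 + (1/2)*8 = 3 + 4 = 7)
35*((K(o(5, -3), C) + h(15)) - 267) = 35*((7 + 14) - 267) = 35*(21 - 267) = 35*(-246) = -8610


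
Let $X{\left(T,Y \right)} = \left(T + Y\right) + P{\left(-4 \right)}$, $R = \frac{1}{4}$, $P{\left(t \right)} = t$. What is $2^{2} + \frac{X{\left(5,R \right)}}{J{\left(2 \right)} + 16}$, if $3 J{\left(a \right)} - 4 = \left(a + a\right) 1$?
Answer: $\frac{911}{224} \approx 4.067$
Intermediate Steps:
$J{\left(a \right)} = \frac{4}{3} + \frac{2 a}{3}$ ($J{\left(a \right)} = \frac{4}{3} + \frac{\left(a + a\right) 1}{3} = \frac{4}{3} + \frac{2 a 1}{3} = \frac{4}{3} + \frac{2 a}{3}$)
$R = \frac{1}{4} \approx 0.25$
$X{\left(T,Y \right)} = -4 + T + Y$ ($X{\left(T,Y \right)} = \left(T + Y\right) - 4 = -4 + T + Y$)
$2^{2} + \frac{X{\left(5,R \right)}}{J{\left(2 \right)} + 16} = 2^{2} + \frac{-4 + 5 + \frac{1}{4}}{\left(\frac{4}{3} + \frac{2}{3} \cdot 2\right) + 16} = 4 + \frac{5}{4 \left(\left(\frac{4}{3} + \frac{4}{3}\right) + 16\right)} = 4 + \frac{5}{4 \left(\frac{8}{3} + 16\right)} = 4 + \frac{5}{4 \cdot \frac{56}{3}} = 4 + \frac{5}{4} \cdot \frac{3}{56} = 4 + \frac{15}{224} = \frac{911}{224}$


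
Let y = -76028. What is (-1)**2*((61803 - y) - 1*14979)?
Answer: 122852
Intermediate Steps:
(-1)**2*((61803 - y) - 1*14979) = (-1)**2*((61803 - 1*(-76028)) - 1*14979) = 1*((61803 + 76028) - 14979) = 1*(137831 - 14979) = 1*122852 = 122852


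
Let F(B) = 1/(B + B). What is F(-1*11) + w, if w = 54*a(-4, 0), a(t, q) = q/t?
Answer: -1/22 ≈ -0.045455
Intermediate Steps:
F(B) = 1/(2*B)
w = 0 (w = 54*(0/(-4)) = 54*(0*(-¼)) = 54*0 = 0)
F(-1*11) + w = 1/(2*((-1*11))) + 0 = (½)/(-11) + 0 = (½)*(-1/11) + 0 = -1/22 + 0 = -1/22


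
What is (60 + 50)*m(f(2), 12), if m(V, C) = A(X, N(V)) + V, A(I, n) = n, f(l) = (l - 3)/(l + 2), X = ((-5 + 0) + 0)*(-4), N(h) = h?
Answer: -55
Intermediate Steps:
X = 20 (X = (-5 + 0)*(-4) = -5*(-4) = 20)
f(l) = (-3 + l)/(2 + l)
m(V, C) = 2*V (m(V, C) = V + V = 2*V)
(60 + 50)*m(f(2), 12) = (60 + 50)*(2*((-3 + 2)/(2 + 2))) = 110*(2*(-1/4)) = 110*(2*((¼)*(-1))) = 110*(2*(-¼)) = 110*(-½) = -55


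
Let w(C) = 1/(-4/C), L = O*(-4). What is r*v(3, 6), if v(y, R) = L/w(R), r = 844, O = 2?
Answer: 13504/3 ≈ 4501.3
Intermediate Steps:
L = -8 (L = 2*(-4) = -8)
w(C) = -C/4
v(y, R) = 32/R (v(y, R) = -8*(-4/R) = -(-32)/R = 32/R)
r*v(3, 6) = 844*(32/6) = 844*(32*(⅙)) = 844*(16/3) = 13504/3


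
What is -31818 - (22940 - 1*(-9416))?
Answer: -64174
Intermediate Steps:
-31818 - (22940 - 1*(-9416)) = -31818 - (22940 + 9416) = -31818 - 1*32356 = -31818 - 32356 = -64174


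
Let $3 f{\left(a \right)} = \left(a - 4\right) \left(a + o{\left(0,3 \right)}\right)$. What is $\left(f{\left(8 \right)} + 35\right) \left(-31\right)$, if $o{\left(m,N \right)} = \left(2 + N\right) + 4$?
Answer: $- \frac{5363}{3} \approx -1787.7$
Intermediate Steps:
$o{\left(m,N \right)} = 6 + N$
$f{\left(a \right)} = \frac{\left(-4 + a\right) \left(9 + a\right)}{3}$ ($f{\left(a \right)} = \frac{\left(a - 4\right) \left(a + \left(6 + 3\right)\right)}{3} = \frac{\left(-4 + a\right) \left(a + 9\right)}{3} = \frac{\left(-4 + a\right) \left(9 + a\right)}{3}$)
$\left(f{\left(8 \right)} + 35\right) \left(-31\right) = \left(\left(-12 + \frac{8^{2}}{3} + \frac{5}{3} \cdot 8\right) + 35\right) \left(-31\right) = \left(\left(-12 + \frac{1}{3} \cdot 64 + \frac{40}{3}\right) + 35\right) \left(-31\right) = \left(\left(-12 + \frac{64}{3} + \frac{40}{3}\right) + 35\right) \left(-31\right) = \left(\frac{68}{3} + 35\right) \left(-31\right) = \frac{173}{3} \left(-31\right) = - \frac{5363}{3}$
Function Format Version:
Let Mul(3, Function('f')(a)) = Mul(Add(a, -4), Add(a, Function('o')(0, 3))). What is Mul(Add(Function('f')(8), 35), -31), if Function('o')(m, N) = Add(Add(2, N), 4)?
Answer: Rational(-5363, 3) ≈ -1787.7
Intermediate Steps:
Function('o')(m, N) = Add(6, N)
Function('f')(a) = Mul(Rational(1, 3), Add(-4, a), Add(9, a)) (Function('f')(a) = Mul(Rational(1, 3), Mul(Add(a, -4), Add(a, Add(6, 3)))) = Mul(Rational(1, 3), Mul(Add(-4, a), Add(a, 9))) = Mul(Rational(1, 3), Mul(Add(-4, a), Add(9, a))) = Mul(Rational(1, 3), Add(-4, a), Add(9, a)))
Mul(Add(Function('f')(8), 35), -31) = Mul(Add(Add(-12, Mul(Rational(1, 3), Pow(8, 2)), Mul(Rational(5, 3), 8)), 35), -31) = Mul(Add(Add(-12, Mul(Rational(1, 3), 64), Rational(40, 3)), 35), -31) = Mul(Add(Add(-12, Rational(64, 3), Rational(40, 3)), 35), -31) = Mul(Add(Rational(68, 3), 35), -31) = Mul(Rational(173, 3), -31) = Rational(-5363, 3)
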